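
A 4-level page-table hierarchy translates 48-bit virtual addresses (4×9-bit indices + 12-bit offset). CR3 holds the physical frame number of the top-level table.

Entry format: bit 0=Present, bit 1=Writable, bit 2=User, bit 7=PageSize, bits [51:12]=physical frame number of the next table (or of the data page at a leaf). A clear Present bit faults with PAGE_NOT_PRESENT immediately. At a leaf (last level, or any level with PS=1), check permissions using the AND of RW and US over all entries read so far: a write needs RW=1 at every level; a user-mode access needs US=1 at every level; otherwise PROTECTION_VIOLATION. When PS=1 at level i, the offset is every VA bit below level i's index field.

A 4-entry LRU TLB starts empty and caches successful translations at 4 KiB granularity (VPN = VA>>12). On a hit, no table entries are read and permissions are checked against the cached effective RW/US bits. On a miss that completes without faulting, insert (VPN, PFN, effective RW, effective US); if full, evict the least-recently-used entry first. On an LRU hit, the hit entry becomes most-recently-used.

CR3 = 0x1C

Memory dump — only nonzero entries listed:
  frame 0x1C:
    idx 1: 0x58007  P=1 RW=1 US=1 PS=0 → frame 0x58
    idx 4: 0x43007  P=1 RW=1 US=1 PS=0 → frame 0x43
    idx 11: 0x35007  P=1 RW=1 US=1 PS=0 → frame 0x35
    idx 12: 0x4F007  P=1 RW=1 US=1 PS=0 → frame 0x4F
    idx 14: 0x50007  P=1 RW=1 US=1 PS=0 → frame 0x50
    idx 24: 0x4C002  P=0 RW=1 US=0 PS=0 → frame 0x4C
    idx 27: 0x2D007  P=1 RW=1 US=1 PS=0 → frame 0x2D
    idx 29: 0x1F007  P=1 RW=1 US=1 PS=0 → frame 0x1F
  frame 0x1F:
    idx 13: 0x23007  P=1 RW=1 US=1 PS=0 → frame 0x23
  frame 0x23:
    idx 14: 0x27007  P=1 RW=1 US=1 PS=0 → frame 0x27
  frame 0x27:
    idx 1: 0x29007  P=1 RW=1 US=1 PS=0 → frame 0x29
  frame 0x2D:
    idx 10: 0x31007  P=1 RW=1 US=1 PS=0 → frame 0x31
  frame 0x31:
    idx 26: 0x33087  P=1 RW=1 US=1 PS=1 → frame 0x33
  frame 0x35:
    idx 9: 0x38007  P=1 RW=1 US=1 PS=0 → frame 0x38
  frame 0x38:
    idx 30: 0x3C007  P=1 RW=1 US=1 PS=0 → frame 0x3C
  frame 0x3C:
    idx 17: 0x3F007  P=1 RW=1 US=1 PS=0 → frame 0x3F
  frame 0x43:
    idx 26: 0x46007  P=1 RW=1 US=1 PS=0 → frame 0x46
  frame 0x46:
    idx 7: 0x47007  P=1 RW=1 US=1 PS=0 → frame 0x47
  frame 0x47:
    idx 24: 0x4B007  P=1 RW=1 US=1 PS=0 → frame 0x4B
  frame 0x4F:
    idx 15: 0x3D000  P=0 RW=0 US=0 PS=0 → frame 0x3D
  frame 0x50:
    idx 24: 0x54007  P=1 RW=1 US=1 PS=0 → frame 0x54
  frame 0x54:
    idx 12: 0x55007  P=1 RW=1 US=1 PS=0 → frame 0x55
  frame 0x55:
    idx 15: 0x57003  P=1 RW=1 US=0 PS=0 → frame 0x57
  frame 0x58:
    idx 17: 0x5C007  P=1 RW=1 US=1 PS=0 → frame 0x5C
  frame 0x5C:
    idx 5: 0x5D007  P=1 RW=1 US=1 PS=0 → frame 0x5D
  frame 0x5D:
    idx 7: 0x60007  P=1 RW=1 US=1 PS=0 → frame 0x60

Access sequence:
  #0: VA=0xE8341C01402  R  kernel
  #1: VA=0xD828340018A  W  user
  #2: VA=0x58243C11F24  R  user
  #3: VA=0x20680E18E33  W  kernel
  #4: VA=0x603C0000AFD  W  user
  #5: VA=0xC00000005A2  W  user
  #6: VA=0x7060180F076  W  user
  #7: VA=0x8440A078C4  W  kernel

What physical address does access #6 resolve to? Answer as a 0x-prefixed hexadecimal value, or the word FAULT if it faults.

Trace:
#0 VA=0xE8341C01402 (r,kernel):
  L0 @0x1C[29] → 0x1F007  P=1,RW=1,US=1,PS=0
  L1 @0x1F[13] → 0x23007  P=1,RW=1,US=1,PS=0
  L2 @0x23[14] → 0x27007  P=1,RW=1,US=1,PS=0
  L3 @0x27[1] → 0x29007  P=1,RW=1,US=1,PS=0
  → PA=0x29402  (4 entries read)
#1 VA=0xD828340018A (w,user):
  L0 @0x1C[27] → 0x2D007  P=1,RW=1,US=1,PS=0
  L1 @0x2D[10] → 0x31007  P=1,RW=1,US=1,PS=0
  L2 @0x31[26] → 0x33087  P=1,RW=1,US=1,PS=1
  → PA=0x3318A (huge @L2)  (3 entries read)
#2 VA=0x58243C11F24 (r,user):
  L0 @0x1C[11] → 0x35007  P=1,RW=1,US=1,PS=0
  L1 @0x35[9] → 0x38007  P=1,RW=1,US=1,PS=0
  L2 @0x38[30] → 0x3C007  P=1,RW=1,US=1,PS=0
  L3 @0x3C[17] → 0x3F007  P=1,RW=1,US=1,PS=0
  → PA=0x3FF24  (4 entries read)
#3 VA=0x20680E18E33 (w,kernel):
  L0 @0x1C[4] → 0x43007  P=1,RW=1,US=1,PS=0
  L1 @0x43[26] → 0x46007  P=1,RW=1,US=1,PS=0
  L2 @0x46[7] → 0x47007  P=1,RW=1,US=1,PS=0
  L3 @0x47[24] → 0x4B007  P=1,RW=1,US=1,PS=0
  → PA=0x4BE33  (4 entries read)
#4 VA=0x603C0000AFD (w,user):
  L0 @0x1C[12] → 0x4F007  P=1,RW=1,US=1,PS=0
  L1 @0x4F[15] → 0x3D000  P=0,RW=0,US=0,PS=0
  ⇒ fault: PAGE_NOT_PRESENT  — 2 lookups
#5 VA=0xC00000005A2 (w,user):
  L0 @0x1C[24] → 0x4C002  P=0,RW=1,US=0,PS=0
  ⇒ fault: PAGE_NOT_PRESENT  — 1 lookups
#6 VA=0x7060180F076 (w,user):
  L0 @0x1C[14] → 0x50007  P=1,RW=1,US=1,PS=0
  L1 @0x50[24] → 0x54007  P=1,RW=1,US=1,PS=0
  L2 @0x54[12] → 0x55007  P=1,RW=1,US=1,PS=0
  L3 @0x55[15] → 0x57003  P=1,RW=1,US=0,PS=0
  ⇒ fault: PROTECTION_VIOLATION  — 4 lookups
#7 VA=0x8440A078C4 (w,kernel):
  L0 @0x1C[1] → 0x58007  P=1,RW=1,US=1,PS=0
  L1 @0x58[17] → 0x5C007  P=1,RW=1,US=1,PS=0
  L2 @0x5C[5] → 0x5D007  P=1,RW=1,US=1,PS=0
  L3 @0x5D[7] → 0x60007  P=1,RW=1,US=1,PS=0
  → PA=0x608C4  (4 entries read)

Access #6 PA: FAULT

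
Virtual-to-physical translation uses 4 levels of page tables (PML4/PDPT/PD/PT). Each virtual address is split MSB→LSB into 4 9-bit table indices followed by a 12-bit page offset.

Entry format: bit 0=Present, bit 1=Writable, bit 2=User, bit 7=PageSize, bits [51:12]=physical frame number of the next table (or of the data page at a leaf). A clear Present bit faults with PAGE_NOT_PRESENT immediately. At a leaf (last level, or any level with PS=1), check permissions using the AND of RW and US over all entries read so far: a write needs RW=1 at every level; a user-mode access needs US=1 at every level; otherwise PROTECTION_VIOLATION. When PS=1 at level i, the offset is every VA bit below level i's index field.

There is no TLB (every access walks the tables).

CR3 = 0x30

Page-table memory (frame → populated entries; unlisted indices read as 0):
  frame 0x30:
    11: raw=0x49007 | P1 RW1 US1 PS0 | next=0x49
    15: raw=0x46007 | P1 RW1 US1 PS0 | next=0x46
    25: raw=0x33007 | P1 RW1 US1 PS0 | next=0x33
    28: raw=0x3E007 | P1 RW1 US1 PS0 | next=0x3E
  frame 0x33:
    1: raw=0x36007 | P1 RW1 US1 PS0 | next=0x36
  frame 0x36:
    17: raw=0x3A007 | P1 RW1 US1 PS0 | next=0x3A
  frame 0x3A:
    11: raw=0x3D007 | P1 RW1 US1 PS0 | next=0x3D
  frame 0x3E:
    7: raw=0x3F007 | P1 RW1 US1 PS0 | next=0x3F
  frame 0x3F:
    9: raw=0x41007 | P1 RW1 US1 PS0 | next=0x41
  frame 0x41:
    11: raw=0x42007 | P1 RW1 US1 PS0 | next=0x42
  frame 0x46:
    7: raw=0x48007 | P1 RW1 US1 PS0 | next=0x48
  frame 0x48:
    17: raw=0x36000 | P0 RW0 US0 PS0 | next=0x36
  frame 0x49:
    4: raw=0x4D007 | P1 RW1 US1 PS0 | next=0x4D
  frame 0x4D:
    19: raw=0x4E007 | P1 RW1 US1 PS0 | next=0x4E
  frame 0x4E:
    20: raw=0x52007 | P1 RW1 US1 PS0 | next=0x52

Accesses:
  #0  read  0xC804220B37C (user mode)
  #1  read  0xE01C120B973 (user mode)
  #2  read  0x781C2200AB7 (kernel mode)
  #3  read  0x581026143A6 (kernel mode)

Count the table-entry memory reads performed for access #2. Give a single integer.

Trace:
#0 VA=0xC804220B37C (r,user):
  [0] read 0x30 idx=25: raw=0x33007 flags P=1 W=1 U=1 S=0
  [1] read 0x33 idx=1: raw=0x36007 flags P=1 W=1 U=1 S=0
  [2] read 0x36 idx=17: raw=0x3A007 flags P=1 W=1 U=1 S=0
  [3] read 0x3A idx=11: raw=0x3D007 flags P=1 W=1 U=1 S=0
  → PA=0x3D37C  (4 entries read)
#1 VA=0xE01C120B973 (r,user):
  [0] read 0x30 idx=28: raw=0x3E007 flags P=1 W=1 U=1 S=0
  [1] read 0x3E idx=7: raw=0x3F007 flags P=1 W=1 U=1 S=0
  [2] read 0x3F idx=9: raw=0x41007 flags P=1 W=1 U=1 S=0
  [3] read 0x41 idx=11: raw=0x42007 flags P=1 W=1 U=1 S=0
  → PA=0x42973  (4 entries read)
#2 VA=0x781C2200AB7 (r,kernel):
  [0] read 0x30 idx=15: raw=0x46007 flags P=1 W=1 U=1 S=0
  [1] read 0x46 idx=7: raw=0x48007 flags P=1 W=1 U=1 S=0
  [2] read 0x48 idx=17: raw=0x36000 flags P=0 W=0 U=0 S=0
  ⇒ fault: PAGE_NOT_PRESENT  — 3 lookups
#3 VA=0x581026143A6 (r,kernel):
  [0] read 0x30 idx=11: raw=0x49007 flags P=1 W=1 U=1 S=0
  [1] read 0x49 idx=4: raw=0x4D007 flags P=1 W=1 U=1 S=0
  [2] read 0x4D idx=19: raw=0x4E007 flags P=1 W=1 U=1 S=0
  [3] read 0x4E idx=20: raw=0x52007 flags P=1 W=1 U=1 S=0
  → PA=0x523A6  (4 entries read)

Entries read for #2: 3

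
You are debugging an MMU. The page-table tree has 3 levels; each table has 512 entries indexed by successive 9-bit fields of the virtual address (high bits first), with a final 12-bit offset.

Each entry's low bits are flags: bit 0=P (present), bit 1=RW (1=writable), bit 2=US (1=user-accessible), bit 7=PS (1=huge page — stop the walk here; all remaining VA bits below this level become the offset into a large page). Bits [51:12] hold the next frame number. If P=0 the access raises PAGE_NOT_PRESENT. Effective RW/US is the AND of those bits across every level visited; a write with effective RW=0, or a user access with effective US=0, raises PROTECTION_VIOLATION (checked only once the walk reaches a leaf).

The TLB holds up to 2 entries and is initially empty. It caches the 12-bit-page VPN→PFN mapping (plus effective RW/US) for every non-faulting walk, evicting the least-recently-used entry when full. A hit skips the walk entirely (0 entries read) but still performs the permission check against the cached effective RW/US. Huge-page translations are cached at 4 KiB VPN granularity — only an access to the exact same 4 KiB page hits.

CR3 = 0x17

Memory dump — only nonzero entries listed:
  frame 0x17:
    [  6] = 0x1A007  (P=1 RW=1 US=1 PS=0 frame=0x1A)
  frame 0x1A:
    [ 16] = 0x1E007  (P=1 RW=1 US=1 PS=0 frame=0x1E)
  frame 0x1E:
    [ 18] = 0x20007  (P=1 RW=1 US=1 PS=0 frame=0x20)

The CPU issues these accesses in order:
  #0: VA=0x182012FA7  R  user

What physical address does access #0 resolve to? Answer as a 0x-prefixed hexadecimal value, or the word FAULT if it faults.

Walk each access:
#0 VA=0x182012FA7 (r,user):
  L0: frame=0x17 idx=6 entry=0x1A007 [P=1 RW=1 US=1 PS=0]
  L1: frame=0x1A idx=16 entry=0x1E007 [P=1 RW=1 US=1 PS=0]
  L2: frame=0x1E idx=18 entry=0x20007 [P=1 RW=1 US=1 PS=0]
  ⇒ phys 0x20FA7  [3 reads]

Access #0 PA: 0x20FA7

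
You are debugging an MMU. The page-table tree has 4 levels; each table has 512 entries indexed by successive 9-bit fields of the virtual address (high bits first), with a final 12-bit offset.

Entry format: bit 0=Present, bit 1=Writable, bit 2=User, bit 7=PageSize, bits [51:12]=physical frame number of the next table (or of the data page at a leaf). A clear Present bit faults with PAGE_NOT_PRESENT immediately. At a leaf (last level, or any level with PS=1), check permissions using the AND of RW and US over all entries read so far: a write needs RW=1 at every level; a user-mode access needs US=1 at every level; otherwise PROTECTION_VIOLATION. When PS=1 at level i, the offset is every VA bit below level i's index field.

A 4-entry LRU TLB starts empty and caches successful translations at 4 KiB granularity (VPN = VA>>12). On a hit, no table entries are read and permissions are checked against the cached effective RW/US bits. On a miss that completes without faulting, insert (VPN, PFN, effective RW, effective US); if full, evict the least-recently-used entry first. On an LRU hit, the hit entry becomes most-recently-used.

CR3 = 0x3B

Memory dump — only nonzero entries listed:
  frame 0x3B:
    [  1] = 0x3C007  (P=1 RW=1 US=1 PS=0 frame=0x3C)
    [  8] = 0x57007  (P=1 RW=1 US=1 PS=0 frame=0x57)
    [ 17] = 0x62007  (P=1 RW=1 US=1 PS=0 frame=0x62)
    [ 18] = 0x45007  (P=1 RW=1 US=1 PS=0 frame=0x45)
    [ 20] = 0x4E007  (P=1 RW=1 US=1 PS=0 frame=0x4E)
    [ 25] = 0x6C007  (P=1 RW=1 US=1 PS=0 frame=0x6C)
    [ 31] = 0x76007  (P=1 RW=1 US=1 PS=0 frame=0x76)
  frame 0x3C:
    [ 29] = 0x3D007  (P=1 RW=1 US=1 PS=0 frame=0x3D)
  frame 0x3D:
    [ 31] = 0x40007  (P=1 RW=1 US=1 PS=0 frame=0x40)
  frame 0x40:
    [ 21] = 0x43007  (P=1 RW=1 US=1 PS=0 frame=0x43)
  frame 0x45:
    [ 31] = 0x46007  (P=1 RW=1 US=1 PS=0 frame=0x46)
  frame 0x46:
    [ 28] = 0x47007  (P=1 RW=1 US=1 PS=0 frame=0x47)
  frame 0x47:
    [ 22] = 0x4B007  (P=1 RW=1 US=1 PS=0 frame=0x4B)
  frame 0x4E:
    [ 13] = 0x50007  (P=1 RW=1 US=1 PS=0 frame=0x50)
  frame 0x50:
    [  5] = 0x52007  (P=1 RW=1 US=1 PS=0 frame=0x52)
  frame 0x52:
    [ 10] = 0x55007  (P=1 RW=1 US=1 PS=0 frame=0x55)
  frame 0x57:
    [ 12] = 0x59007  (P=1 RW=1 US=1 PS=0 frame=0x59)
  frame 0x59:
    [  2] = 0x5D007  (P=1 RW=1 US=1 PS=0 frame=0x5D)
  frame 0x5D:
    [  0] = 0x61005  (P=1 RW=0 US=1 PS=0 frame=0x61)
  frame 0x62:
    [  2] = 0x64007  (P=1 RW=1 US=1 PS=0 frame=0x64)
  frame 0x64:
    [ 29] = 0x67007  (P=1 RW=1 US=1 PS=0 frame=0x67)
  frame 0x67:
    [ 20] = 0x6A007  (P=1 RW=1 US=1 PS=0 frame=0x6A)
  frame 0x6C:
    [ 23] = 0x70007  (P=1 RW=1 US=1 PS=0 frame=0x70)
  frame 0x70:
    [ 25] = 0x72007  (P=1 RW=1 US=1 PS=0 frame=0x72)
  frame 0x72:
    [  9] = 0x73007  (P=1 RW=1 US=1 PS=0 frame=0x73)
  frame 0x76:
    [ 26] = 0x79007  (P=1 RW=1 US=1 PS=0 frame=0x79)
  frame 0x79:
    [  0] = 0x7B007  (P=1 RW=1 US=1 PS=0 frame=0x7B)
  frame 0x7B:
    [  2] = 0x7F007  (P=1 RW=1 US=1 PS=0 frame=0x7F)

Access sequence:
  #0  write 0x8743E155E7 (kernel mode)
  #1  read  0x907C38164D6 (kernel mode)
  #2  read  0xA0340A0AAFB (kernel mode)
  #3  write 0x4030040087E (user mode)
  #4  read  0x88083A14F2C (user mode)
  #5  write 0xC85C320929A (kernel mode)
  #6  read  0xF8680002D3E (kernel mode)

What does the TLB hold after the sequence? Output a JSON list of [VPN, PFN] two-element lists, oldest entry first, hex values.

Trace:
#0 VA=0x8743E155E7 (w,kernel):
  L0 @0x3B[1] → 0x3C007  P=1,RW=1,US=1,PS=0
  L1 @0x3C[29] → 0x3D007  P=1,RW=1,US=1,PS=0
  L2 @0x3D[31] → 0x40007  P=1,RW=1,US=1,PS=0
  L3 @0x40[21] → 0x43007  P=1,RW=1,US=1,PS=0
  ✓ 0x435E7  — 4 lookups
#1 VA=0x907C38164D6 (r,kernel):
  L0 @0x3B[18] → 0x45007  P=1,RW=1,US=1,PS=0
  L1 @0x45[31] → 0x46007  P=1,RW=1,US=1,PS=0
  L2 @0x46[28] → 0x47007  P=1,RW=1,US=1,PS=0
  L3 @0x47[22] → 0x4B007  P=1,RW=1,US=1,PS=0
  ✓ 0x4B4D6  — 4 lookups
#2 VA=0xA0340A0AAFB (r,kernel):
  L0 @0x3B[20] → 0x4E007  P=1,RW=1,US=1,PS=0
  L1 @0x4E[13] → 0x50007  P=1,RW=1,US=1,PS=0
  L2 @0x50[5] → 0x52007  P=1,RW=1,US=1,PS=0
  L3 @0x52[10] → 0x55007  P=1,RW=1,US=1,PS=0
  ✓ 0x55AFB  — 4 lookups
#3 VA=0x4030040087E (w,user):
  L0 @0x3B[8] → 0x57007  P=1,RW=1,US=1,PS=0
  L1 @0x57[12] → 0x59007  P=1,RW=1,US=1,PS=0
  L2 @0x59[2] → 0x5D007  P=1,RW=1,US=1,PS=0
  L3 @0x5D[0] → 0x61005  P=1,RW=0,US=1,PS=0
  ✗ PROTECTION_VIOLATION  [4 reads]
#4 VA=0x88083A14F2C (r,user):
  L0 @0x3B[17] → 0x62007  P=1,RW=1,US=1,PS=0
  L1 @0x62[2] → 0x64007  P=1,RW=1,US=1,PS=0
  L2 @0x64[29] → 0x67007  P=1,RW=1,US=1,PS=0
  L3 @0x67[20] → 0x6A007  P=1,RW=1,US=1,PS=0
  ✓ 0x6AF2C  — 4 lookups
#5 VA=0xC85C320929A (w,kernel):
  L0 @0x3B[25] → 0x6C007  P=1,RW=1,US=1,PS=0
  L1 @0x6C[23] → 0x70007  P=1,RW=1,US=1,PS=0
  L2 @0x70[25] → 0x72007  P=1,RW=1,US=1,PS=0
  L3 @0x72[9] → 0x73007  P=1,RW=1,US=1,PS=0
  ✓ 0x7329A  — 4 lookups
#6 VA=0xF8680002D3E (r,kernel):
  L0 @0x3B[31] → 0x76007  P=1,RW=1,US=1,PS=0
  L1 @0x76[26] → 0x79007  P=1,RW=1,US=1,PS=0
  L2 @0x79[0] → 0x7B007  P=1,RW=1,US=1,PS=0
  L3 @0x7B[2] → 0x7F007  P=1,RW=1,US=1,PS=0
  ✓ 0x7FD3E  — 4 lookups

TLB: [["0xA0340A0A", "0x55"], ["0x88083A14", "0x6A"], ["0xC85C3209", "0x73"], ["0xF8680002", "0x7F"]]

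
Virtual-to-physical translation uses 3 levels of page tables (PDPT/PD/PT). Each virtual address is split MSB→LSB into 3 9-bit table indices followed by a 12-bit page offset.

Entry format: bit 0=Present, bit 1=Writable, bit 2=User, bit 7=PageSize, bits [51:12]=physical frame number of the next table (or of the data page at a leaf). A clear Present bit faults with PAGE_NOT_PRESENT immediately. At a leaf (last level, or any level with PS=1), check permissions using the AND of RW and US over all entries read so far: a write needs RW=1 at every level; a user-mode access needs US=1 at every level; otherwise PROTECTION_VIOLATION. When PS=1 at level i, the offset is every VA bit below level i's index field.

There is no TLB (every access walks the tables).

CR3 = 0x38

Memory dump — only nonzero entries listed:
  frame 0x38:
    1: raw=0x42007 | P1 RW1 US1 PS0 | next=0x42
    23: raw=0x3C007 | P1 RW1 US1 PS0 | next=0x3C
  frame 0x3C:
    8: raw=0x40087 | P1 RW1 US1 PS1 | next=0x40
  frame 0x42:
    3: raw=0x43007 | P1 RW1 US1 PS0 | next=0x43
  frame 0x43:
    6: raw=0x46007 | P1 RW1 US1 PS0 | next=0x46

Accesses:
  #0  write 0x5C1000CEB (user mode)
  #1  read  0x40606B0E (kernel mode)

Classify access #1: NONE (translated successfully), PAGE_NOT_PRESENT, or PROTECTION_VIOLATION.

Trace:
#0 VA=0x5C1000CEB (w,user):
  L0: frame=0x38 idx=23 entry=0x3C007 [P=1 RW=1 US=1 PS=0]
  L1: frame=0x3C idx=8 entry=0x40087 [P=1 RW=1 US=1 PS=1]
  ✓ 0x40CEB (huge @L1)  — 2 lookups
#1 VA=0x40606B0E (r,kernel):
  L0: frame=0x38 idx=1 entry=0x42007 [P=1 RW=1 US=1 PS=0]
  L1: frame=0x42 idx=3 entry=0x43007 [P=1 RW=1 US=1 PS=0]
  L2: frame=0x43 idx=6 entry=0x46007 [P=1 RW=1 US=1 PS=0]
  ✓ 0x46B0E  — 3 lookups

Access #1 fault: NONE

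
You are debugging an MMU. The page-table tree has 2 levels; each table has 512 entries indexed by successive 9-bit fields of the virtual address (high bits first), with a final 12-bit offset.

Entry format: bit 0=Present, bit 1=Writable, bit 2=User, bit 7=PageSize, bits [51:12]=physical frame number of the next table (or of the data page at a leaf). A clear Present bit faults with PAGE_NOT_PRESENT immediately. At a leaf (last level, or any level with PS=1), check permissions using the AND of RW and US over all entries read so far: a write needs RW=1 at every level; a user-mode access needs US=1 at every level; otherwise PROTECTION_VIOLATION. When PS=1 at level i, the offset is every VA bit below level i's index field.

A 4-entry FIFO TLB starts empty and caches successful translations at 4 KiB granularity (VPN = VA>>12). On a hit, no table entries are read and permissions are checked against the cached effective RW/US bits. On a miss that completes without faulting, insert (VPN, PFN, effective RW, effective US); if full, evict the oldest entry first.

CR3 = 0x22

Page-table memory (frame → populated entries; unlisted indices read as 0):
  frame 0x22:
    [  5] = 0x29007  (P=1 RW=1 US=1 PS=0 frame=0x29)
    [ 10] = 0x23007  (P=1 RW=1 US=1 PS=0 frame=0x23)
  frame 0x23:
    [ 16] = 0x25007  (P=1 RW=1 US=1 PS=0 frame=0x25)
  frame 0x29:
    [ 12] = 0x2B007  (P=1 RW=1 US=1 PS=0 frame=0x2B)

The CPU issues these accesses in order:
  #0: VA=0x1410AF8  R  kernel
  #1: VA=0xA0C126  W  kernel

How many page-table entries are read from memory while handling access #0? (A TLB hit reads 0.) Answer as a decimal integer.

Per-access translation:
#0 VA=0x1410AF8 (r,kernel):
  L0 @0x22[10] → 0x23007  P=1,RW=1,US=1,PS=0
  L1 @0x23[16] → 0x25007  P=1,RW=1,US=1,PS=0
  ⇒ phys 0x25AF8  [2 reads]
#1 VA=0xA0C126 (w,kernel):
  L0 @0x22[5] → 0x29007  P=1,RW=1,US=1,PS=0
  L1 @0x29[12] → 0x2B007  P=1,RW=1,US=1,PS=0
  ⇒ phys 0x2B126  [2 reads]

Entries read for #0: 2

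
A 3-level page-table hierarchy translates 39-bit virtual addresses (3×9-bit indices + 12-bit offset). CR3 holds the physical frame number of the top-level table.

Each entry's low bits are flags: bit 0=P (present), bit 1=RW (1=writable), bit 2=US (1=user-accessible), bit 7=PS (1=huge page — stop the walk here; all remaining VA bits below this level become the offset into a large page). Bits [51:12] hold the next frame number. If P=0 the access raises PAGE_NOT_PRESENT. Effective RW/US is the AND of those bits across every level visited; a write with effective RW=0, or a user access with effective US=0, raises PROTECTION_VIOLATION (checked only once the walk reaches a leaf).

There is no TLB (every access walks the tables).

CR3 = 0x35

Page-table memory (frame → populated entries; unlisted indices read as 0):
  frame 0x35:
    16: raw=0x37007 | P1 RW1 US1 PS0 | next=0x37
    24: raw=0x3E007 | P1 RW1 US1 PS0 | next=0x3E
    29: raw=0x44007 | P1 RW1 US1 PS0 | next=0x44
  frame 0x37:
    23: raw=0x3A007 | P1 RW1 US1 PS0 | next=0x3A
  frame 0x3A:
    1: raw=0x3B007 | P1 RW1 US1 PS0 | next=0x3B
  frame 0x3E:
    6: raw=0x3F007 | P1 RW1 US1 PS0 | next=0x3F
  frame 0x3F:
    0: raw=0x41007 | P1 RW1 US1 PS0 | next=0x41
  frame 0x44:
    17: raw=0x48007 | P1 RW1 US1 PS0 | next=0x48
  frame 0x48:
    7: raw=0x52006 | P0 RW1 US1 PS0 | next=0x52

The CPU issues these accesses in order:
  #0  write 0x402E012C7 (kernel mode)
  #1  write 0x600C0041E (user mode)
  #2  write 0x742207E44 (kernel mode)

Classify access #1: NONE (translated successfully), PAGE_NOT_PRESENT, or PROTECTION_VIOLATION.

Walk each access:
#0 VA=0x402E012C7 (w,kernel):
  L0: frame=0x35 idx=16 entry=0x37007 [P=1 RW=1 US=1 PS=0]
  L1: frame=0x37 idx=23 entry=0x3A007 [P=1 RW=1 US=1 PS=0]
  L2: frame=0x3A idx=1 entry=0x3B007 [P=1 RW=1 US=1 PS=0]
  → PA=0x3B2C7  (3 entries read)
#1 VA=0x600C0041E (w,user):
  L0: frame=0x35 idx=24 entry=0x3E007 [P=1 RW=1 US=1 PS=0]
  L1: frame=0x3E idx=6 entry=0x3F007 [P=1 RW=1 US=1 PS=0]
  L2: frame=0x3F idx=0 entry=0x41007 [P=1 RW=1 US=1 PS=0]
  → PA=0x4141E  (3 entries read)
#2 VA=0x742207E44 (w,kernel):
  L0: frame=0x35 idx=29 entry=0x44007 [P=1 RW=1 US=1 PS=0]
  L1: frame=0x44 idx=17 entry=0x48007 [P=1 RW=1 US=1 PS=0]
  L2: frame=0x48 idx=7 entry=0x52006 [P=0 RW=1 US=1 PS=0]
  ✗ PAGE_NOT_PRESENT  [3 reads]

Access #1 fault: NONE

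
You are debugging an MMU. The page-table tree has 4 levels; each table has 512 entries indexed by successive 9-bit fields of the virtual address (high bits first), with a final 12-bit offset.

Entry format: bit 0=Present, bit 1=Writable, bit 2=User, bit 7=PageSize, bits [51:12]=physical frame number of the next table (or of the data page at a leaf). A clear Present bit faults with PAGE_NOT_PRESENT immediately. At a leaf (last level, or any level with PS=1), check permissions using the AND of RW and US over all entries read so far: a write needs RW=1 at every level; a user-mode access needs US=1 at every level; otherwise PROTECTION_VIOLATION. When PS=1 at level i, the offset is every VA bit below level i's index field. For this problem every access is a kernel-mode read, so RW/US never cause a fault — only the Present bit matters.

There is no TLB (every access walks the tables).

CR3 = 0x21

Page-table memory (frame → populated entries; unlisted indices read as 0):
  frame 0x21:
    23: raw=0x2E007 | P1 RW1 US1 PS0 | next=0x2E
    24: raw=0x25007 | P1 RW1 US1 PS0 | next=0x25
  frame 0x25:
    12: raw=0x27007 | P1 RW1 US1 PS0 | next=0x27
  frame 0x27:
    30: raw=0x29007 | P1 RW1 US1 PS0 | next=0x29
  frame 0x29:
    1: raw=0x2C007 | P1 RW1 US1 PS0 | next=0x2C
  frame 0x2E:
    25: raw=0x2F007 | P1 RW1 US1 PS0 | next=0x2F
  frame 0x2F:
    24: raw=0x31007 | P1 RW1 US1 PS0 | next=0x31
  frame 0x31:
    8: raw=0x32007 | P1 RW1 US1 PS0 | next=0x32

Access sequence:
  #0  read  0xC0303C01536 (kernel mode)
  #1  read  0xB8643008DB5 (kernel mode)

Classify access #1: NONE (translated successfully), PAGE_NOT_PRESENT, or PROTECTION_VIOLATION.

Walk each access:
#0 VA=0xC0303C01536 (r,kernel):
  L0 @0x21[24] → 0x25007  P=1,RW=1,US=1,PS=0
  L1 @0x25[12] → 0x27007  P=1,RW=1,US=1,PS=0
  L2 @0x27[30] → 0x29007  P=1,RW=1,US=1,PS=0
  L3 @0x29[1] → 0x2C007  P=1,RW=1,US=1,PS=0
  ✓ 0x2C536  — 4 lookups
#1 VA=0xB8643008DB5 (r,kernel):
  L0 @0x21[23] → 0x2E007  P=1,RW=1,US=1,PS=0
  L1 @0x2E[25] → 0x2F007  P=1,RW=1,US=1,PS=0
  L2 @0x2F[24] → 0x31007  P=1,RW=1,US=1,PS=0
  L3 @0x31[8] → 0x32007  P=1,RW=1,US=1,PS=0
  ✓ 0x32DB5  — 4 lookups

Access #1 fault: NONE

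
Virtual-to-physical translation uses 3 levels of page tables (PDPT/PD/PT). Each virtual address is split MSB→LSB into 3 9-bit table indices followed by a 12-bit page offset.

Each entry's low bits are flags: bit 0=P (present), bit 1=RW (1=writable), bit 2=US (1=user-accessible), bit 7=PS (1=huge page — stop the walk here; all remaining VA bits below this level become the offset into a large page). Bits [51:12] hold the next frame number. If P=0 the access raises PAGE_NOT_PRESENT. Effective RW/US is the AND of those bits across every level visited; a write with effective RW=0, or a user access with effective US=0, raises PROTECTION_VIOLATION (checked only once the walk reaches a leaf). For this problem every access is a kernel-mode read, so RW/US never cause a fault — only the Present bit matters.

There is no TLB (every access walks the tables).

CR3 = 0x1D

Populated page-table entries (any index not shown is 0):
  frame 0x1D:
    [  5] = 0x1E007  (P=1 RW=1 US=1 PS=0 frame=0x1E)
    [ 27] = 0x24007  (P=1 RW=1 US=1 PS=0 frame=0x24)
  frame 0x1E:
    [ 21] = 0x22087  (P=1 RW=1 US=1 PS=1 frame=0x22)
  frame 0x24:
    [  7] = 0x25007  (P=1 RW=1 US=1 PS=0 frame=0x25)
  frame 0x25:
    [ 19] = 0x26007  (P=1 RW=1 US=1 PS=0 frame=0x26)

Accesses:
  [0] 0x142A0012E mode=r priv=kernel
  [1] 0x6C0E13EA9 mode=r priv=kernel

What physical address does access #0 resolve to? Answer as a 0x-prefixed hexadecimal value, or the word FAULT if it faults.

Trace:
#0 VA=0x142A0012E (r,kernel):
  lvl0: tbl 0x1D, slot 5 ⇒ 0x1E007 (P1/RW1/US1/PS0)
  lvl1: tbl 0x1E, slot 21 ⇒ 0x22087 (P1/RW1/US1/PS1)
  ⇒ phys 0x2212E (huge @L1)  [2 reads]
#1 VA=0x6C0E13EA9 (r,kernel):
  lvl0: tbl 0x1D, slot 27 ⇒ 0x24007 (P1/RW1/US1/PS0)
  lvl1: tbl 0x24, slot 7 ⇒ 0x25007 (P1/RW1/US1/PS0)
  lvl2: tbl 0x25, slot 19 ⇒ 0x26007 (P1/RW1/US1/PS0)
  ⇒ phys 0x26EA9  [3 reads]

Access #0 PA: 0x2212E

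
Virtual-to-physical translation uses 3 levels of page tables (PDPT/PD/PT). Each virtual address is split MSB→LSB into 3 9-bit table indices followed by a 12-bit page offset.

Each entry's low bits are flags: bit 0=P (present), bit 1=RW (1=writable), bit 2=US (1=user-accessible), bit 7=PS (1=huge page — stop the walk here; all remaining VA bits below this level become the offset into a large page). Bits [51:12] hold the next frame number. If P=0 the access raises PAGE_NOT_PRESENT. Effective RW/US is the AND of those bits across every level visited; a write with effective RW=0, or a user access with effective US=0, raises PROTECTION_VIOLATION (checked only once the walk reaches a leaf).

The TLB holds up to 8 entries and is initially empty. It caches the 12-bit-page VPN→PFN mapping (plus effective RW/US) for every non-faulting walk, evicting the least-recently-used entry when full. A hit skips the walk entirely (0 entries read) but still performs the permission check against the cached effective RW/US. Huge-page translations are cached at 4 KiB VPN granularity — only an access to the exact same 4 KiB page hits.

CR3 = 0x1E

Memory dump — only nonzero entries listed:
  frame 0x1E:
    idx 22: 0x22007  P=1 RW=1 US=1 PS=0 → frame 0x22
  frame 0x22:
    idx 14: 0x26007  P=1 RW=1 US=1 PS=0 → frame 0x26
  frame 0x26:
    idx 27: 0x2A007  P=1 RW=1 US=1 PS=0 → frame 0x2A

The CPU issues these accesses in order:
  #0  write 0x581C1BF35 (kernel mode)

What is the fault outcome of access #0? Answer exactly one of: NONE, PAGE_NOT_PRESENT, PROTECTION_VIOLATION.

Trace:
#0 VA=0x581C1BF35 (w,kernel):
  lvl0: tbl 0x1E, slot 22 ⇒ 0x22007 (P1/RW1/US1/PS0)
  lvl1: tbl 0x22, slot 14 ⇒ 0x26007 (P1/RW1/US1/PS0)
  lvl2: tbl 0x26, slot 27 ⇒ 0x2A007 (P1/RW1/US1/PS0)
  → PA=0x2AF35  (3 entries read)

Access #0 fault: NONE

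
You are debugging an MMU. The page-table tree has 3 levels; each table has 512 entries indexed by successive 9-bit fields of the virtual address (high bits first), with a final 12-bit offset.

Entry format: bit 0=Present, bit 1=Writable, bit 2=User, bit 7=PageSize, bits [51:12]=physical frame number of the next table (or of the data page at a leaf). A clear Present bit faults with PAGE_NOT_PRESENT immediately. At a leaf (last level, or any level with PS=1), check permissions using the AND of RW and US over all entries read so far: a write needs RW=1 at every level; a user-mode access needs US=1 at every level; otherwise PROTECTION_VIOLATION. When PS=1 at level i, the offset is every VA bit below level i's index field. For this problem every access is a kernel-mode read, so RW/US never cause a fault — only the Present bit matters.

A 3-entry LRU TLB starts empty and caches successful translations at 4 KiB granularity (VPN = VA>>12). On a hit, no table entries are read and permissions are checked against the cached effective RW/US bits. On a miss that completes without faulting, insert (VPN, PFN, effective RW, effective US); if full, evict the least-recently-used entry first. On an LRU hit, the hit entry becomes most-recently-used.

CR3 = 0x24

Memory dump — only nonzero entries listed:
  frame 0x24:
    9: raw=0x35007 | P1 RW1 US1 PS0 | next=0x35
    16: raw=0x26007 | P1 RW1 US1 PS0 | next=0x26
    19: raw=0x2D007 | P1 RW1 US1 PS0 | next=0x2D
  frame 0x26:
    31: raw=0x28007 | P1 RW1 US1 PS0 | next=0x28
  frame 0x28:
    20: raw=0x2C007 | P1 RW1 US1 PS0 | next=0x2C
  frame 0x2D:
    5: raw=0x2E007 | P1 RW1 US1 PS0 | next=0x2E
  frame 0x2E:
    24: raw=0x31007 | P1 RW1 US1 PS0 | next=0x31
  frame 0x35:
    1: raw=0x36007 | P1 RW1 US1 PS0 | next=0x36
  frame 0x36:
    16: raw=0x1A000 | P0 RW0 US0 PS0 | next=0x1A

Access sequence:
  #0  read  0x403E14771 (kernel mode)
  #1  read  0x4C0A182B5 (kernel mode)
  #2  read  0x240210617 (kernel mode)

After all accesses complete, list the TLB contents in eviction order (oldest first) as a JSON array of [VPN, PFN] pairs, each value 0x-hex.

Trace:
#0 VA=0x403E14771 (r,kernel):
  [0] read 0x24 idx=16: raw=0x26007 flags P=1 W=1 U=1 S=0
  [1] read 0x26 idx=31: raw=0x28007 flags P=1 W=1 U=1 S=0
  [2] read 0x28 idx=20: raw=0x2C007 flags P=1 W=1 U=1 S=0
  ✓ 0x2C771  — 3 lookups
#1 VA=0x4C0A182B5 (r,kernel):
  [0] read 0x24 idx=19: raw=0x2D007 flags P=1 W=1 U=1 S=0
  [1] read 0x2D idx=5: raw=0x2E007 flags P=1 W=1 U=1 S=0
  [2] read 0x2E idx=24: raw=0x31007 flags P=1 W=1 U=1 S=0
  ✓ 0x312B5  — 3 lookups
#2 VA=0x240210617 (r,kernel):
  [0] read 0x24 idx=9: raw=0x35007 flags P=1 W=1 U=1 S=0
  [1] read 0x35 idx=1: raw=0x36007 flags P=1 W=1 U=1 S=0
  [2] read 0x36 idx=16: raw=0x1A000 flags P=0 W=0 U=0 S=0
  ✗ PAGE_NOT_PRESENT  [3 reads]

TLB: [["0x403E14", "0x2C"], ["0x4C0A18", "0x31"]]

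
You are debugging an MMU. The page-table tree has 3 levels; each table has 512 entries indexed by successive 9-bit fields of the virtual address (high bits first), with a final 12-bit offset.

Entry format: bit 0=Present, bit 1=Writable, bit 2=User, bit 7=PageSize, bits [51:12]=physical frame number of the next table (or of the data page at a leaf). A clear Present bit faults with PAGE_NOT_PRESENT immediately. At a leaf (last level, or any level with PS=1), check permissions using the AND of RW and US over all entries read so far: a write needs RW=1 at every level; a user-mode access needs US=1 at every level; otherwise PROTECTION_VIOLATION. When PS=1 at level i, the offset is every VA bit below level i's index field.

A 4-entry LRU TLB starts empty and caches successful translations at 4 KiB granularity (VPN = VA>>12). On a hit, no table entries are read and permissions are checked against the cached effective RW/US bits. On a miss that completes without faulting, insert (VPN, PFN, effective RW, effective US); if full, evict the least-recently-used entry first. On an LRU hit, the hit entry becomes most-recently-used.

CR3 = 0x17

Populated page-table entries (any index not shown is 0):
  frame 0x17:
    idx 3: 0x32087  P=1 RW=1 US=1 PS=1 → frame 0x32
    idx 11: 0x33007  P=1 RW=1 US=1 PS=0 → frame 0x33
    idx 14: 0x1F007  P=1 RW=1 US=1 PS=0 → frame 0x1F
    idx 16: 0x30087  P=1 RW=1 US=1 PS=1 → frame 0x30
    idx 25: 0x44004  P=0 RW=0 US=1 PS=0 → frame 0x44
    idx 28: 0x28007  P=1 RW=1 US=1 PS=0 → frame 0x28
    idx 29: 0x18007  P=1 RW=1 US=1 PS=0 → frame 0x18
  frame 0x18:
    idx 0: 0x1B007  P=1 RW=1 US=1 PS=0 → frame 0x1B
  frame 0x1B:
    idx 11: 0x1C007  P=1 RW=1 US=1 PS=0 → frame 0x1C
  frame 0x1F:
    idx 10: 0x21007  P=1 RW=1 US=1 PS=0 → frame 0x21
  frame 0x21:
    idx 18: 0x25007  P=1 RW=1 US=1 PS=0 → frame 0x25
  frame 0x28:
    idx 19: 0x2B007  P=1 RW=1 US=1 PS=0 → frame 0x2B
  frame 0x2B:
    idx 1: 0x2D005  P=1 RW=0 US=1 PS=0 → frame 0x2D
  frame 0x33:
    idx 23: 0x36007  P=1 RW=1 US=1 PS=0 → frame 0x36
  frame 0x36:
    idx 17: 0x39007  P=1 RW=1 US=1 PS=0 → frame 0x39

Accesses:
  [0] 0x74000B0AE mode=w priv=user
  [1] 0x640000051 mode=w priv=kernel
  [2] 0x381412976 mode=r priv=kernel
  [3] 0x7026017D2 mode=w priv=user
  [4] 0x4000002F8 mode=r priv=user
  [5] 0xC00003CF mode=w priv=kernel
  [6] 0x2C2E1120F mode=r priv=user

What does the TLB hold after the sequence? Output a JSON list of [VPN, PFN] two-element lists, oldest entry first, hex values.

Walk each access:
#0 VA=0x74000B0AE (w,user):
  L0 @0x17[29] → 0x18007  P=1,RW=1,US=1,PS=0
  L1 @0x18[0] → 0x1B007  P=1,RW=1,US=1,PS=0
  L2 @0x1B[11] → 0x1C007  P=1,RW=1,US=1,PS=0
  ⇒ phys 0x1C0AE  [3 reads]
#1 VA=0x640000051 (w,kernel):
  L0 @0x17[25] → 0x44004  P=0,RW=0,US=1,PS=0
  ✗ PAGE_NOT_PRESENT  [1 reads]
#2 VA=0x381412976 (r,kernel):
  L0 @0x17[14] → 0x1F007  P=1,RW=1,US=1,PS=0
  L1 @0x1F[10] → 0x21007  P=1,RW=1,US=1,PS=0
  L2 @0x21[18] → 0x25007  P=1,RW=1,US=1,PS=0
  ⇒ phys 0x25976  [3 reads]
#3 VA=0x7026017D2 (w,user):
  L0 @0x17[28] → 0x28007  P=1,RW=1,US=1,PS=0
  L1 @0x28[19] → 0x2B007  P=1,RW=1,US=1,PS=0
  L2 @0x2B[1] → 0x2D005  P=1,RW=0,US=1,PS=0
  ✗ PROTECTION_VIOLATION  [3 reads]
#4 VA=0x4000002F8 (r,user):
  L0 @0x17[16] → 0x30087  P=1,RW=1,US=1,PS=1
  ⇒ phys 0x302F8 (huge @L0)  [1 reads]
#5 VA=0xC00003CF (w,kernel):
  L0 @0x17[3] → 0x32087  P=1,RW=1,US=1,PS=1
  ⇒ phys 0x323CF (huge @L0)  [1 reads]
#6 VA=0x2C2E1120F (r,user):
  L0 @0x17[11] → 0x33007  P=1,RW=1,US=1,PS=0
  L1 @0x33[23] → 0x36007  P=1,RW=1,US=1,PS=0
  L2 @0x36[17] → 0x39007  P=1,RW=1,US=1,PS=0
  ⇒ phys 0x3920F  [3 reads]

TLB: [["0x381412", "0x25"], ["0x400000", "0x30"], ["0xC0000", "0x32"], ["0x2C2E11", "0x39"]]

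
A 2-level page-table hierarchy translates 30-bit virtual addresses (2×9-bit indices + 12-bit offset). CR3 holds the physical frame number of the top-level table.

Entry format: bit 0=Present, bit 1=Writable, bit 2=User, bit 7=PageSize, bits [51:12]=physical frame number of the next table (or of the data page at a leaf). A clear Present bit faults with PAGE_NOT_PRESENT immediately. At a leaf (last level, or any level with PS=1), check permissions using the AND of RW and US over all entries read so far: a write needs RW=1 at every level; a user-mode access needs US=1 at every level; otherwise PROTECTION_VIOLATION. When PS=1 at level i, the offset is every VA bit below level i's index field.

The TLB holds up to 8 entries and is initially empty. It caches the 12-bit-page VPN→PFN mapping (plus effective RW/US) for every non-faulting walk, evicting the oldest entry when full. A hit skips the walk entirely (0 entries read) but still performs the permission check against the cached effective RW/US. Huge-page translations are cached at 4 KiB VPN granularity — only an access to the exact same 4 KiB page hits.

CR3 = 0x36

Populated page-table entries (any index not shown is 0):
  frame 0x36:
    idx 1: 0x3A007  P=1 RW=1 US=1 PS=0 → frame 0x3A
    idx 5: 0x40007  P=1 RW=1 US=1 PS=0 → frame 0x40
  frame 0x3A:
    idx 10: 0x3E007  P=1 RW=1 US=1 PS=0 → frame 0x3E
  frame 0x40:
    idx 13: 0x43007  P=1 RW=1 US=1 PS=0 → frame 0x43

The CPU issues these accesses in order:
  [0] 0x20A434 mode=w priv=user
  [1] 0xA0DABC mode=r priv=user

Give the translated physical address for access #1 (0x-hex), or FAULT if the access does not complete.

Walk each access:
#0 VA=0x20A434 (w,user):
  L0: frame=0x36 idx=1 entry=0x3A007 [P=1 RW=1 US=1 PS=0]
  L1: frame=0x3A idx=10 entry=0x3E007 [P=1 RW=1 US=1 PS=0]
  → PA=0x3E434  (2 entries read)
#1 VA=0xA0DABC (r,user):
  L0: frame=0x36 idx=5 entry=0x40007 [P=1 RW=1 US=1 PS=0]
  L1: frame=0x40 idx=13 entry=0x43007 [P=1 RW=1 US=1 PS=0]
  → PA=0x43ABC  (2 entries read)

Access #1 PA: 0x43ABC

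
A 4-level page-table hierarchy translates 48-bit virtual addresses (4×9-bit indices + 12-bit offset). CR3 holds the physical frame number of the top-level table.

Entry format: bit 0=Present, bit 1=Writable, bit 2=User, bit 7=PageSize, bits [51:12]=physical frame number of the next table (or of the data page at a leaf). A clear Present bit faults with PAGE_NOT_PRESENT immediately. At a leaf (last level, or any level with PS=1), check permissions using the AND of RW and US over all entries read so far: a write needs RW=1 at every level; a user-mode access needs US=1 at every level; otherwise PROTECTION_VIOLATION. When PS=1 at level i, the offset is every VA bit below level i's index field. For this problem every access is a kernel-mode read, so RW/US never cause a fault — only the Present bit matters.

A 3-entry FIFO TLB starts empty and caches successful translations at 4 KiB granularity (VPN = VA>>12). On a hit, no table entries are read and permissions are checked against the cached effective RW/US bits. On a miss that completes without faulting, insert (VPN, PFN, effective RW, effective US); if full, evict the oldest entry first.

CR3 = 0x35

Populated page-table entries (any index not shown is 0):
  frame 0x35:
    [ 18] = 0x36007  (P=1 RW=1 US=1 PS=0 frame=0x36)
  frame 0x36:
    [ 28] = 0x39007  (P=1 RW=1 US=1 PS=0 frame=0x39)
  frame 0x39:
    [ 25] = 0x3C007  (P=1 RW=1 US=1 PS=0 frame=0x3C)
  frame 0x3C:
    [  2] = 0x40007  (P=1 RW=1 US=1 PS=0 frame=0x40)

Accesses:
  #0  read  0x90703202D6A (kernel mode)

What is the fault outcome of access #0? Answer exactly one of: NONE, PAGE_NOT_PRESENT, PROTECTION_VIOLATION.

Walk each access:
#0 VA=0x90703202D6A (r,kernel):
  [0] read 0x35 idx=18: raw=0x36007 flags P=1 W=1 U=1 S=0
  [1] read 0x36 idx=28: raw=0x39007 flags P=1 W=1 U=1 S=0
  [2] read 0x39 idx=25: raw=0x3C007 flags P=1 W=1 U=1 S=0
  [3] read 0x3C idx=2: raw=0x40007 flags P=1 W=1 U=1 S=0
  ⇒ phys 0x40D6A  [4 reads]

Access #0 fault: NONE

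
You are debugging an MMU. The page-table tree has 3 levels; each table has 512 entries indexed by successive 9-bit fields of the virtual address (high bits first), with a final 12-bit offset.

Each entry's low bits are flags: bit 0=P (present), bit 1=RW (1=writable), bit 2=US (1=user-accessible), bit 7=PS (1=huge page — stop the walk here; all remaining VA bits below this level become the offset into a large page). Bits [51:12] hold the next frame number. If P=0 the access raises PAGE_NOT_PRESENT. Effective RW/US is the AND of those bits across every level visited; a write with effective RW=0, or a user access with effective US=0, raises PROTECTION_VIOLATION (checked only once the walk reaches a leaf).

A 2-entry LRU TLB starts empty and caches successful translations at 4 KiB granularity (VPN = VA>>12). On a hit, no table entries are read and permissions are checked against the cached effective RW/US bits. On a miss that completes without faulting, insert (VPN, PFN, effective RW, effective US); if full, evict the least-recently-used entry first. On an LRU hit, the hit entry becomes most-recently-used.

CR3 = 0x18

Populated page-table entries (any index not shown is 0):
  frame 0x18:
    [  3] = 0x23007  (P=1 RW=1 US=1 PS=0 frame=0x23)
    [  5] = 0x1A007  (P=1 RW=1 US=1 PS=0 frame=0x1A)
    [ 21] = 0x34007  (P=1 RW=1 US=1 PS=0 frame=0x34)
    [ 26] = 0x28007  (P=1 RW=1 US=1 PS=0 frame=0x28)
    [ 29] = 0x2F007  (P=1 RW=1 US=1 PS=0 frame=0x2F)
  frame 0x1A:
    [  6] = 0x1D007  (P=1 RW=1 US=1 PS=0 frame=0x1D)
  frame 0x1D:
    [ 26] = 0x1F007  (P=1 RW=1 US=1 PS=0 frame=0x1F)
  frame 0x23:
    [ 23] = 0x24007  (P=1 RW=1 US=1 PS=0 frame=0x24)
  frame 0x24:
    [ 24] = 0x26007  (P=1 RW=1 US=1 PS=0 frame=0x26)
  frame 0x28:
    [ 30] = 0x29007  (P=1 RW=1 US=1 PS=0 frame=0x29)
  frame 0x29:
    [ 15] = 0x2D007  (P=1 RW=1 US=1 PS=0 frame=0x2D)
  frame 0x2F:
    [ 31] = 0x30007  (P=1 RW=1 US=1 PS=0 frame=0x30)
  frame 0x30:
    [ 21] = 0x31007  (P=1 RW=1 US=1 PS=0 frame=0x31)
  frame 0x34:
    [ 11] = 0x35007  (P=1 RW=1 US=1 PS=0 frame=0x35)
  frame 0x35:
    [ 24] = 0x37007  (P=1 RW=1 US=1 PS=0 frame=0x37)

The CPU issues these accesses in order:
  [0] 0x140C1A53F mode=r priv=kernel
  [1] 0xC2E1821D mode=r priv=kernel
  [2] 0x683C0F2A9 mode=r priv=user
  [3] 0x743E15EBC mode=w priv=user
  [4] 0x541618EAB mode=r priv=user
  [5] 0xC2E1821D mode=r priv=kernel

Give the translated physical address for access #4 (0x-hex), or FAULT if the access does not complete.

Per-access translation:
#0 VA=0x140C1A53F (r,kernel):
  L0: frame=0x18 idx=5 entry=0x1A007 [P=1 RW=1 US=1 PS=0]
  L1: frame=0x1A idx=6 entry=0x1D007 [P=1 RW=1 US=1 PS=0]
  L2: frame=0x1D idx=26 entry=0x1F007 [P=1 RW=1 US=1 PS=0]
  ⇒ phys 0x1F53F  [3 reads]
#1 VA=0xC2E1821D (r,kernel):
  L0: frame=0x18 idx=3 entry=0x23007 [P=1 RW=1 US=1 PS=0]
  L1: frame=0x23 idx=23 entry=0x24007 [P=1 RW=1 US=1 PS=0]
  L2: frame=0x24 idx=24 entry=0x26007 [P=1 RW=1 US=1 PS=0]
  ⇒ phys 0x2621D  [3 reads]
#2 VA=0x683C0F2A9 (r,user):
  L0: frame=0x18 idx=26 entry=0x28007 [P=1 RW=1 US=1 PS=0]
  L1: frame=0x28 idx=30 entry=0x29007 [P=1 RW=1 US=1 PS=0]
  L2: frame=0x29 idx=15 entry=0x2D007 [P=1 RW=1 US=1 PS=0]
  ⇒ phys 0x2D2A9  [3 reads]
#3 VA=0x743E15EBC (w,user):
  L0: frame=0x18 idx=29 entry=0x2F007 [P=1 RW=1 US=1 PS=0]
  L1: frame=0x2F idx=31 entry=0x30007 [P=1 RW=1 US=1 PS=0]
  L2: frame=0x30 idx=21 entry=0x31007 [P=1 RW=1 US=1 PS=0]
  ⇒ phys 0x31EBC  [3 reads]
#4 VA=0x541618EAB (r,user):
  L0: frame=0x18 idx=21 entry=0x34007 [P=1 RW=1 US=1 PS=0]
  L1: frame=0x34 idx=11 entry=0x35007 [P=1 RW=1 US=1 PS=0]
  L2: frame=0x35 idx=24 entry=0x37007 [P=1 RW=1 US=1 PS=0]
  ⇒ phys 0x37EAB  [3 reads]
#5 VA=0xC2E1821D (r,kernel):
  L0: frame=0x18 idx=3 entry=0x23007 [P=1 RW=1 US=1 PS=0]
  L1: frame=0x23 idx=23 entry=0x24007 [P=1 RW=1 US=1 PS=0]
  L2: frame=0x24 idx=24 entry=0x26007 [P=1 RW=1 US=1 PS=0]
  ⇒ phys 0x2621D  [3 reads]

Access #4 PA: 0x37EAB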